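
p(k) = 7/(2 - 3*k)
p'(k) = 21/(2 - 3*k)^2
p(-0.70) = 1.71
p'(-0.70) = 1.25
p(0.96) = -7.95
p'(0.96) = 27.12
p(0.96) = -7.95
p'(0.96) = 27.12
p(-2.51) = 0.73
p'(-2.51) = 0.23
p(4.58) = -0.60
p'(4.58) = 0.15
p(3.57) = -0.80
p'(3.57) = 0.28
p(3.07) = -0.97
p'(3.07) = 0.40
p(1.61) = -2.47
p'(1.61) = 2.62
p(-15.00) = 0.15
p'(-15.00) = 0.01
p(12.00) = -0.21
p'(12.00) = 0.02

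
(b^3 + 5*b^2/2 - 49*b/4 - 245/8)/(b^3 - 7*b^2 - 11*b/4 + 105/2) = (b + 7/2)/(b - 6)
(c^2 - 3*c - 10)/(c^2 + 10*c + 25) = (c^2 - 3*c - 10)/(c^2 + 10*c + 25)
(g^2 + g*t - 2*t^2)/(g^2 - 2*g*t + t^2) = (-g - 2*t)/(-g + t)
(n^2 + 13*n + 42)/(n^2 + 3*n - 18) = (n + 7)/(n - 3)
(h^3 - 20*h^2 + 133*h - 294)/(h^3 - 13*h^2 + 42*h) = (h - 7)/h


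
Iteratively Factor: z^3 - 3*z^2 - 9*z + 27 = (z - 3)*(z^2 - 9) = (z - 3)^2*(z + 3)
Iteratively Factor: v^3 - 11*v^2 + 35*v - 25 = (v - 1)*(v^2 - 10*v + 25) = (v - 5)*(v - 1)*(v - 5)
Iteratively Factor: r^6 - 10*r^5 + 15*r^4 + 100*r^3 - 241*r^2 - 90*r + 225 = (r + 3)*(r^5 - 13*r^4 + 54*r^3 - 62*r^2 - 55*r + 75) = (r - 5)*(r + 3)*(r^4 - 8*r^3 + 14*r^2 + 8*r - 15) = (r - 5)^2*(r + 3)*(r^3 - 3*r^2 - r + 3) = (r - 5)^2*(r + 1)*(r + 3)*(r^2 - 4*r + 3) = (r - 5)^2*(r - 3)*(r + 1)*(r + 3)*(r - 1)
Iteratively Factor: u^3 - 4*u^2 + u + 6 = (u + 1)*(u^2 - 5*u + 6) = (u - 3)*(u + 1)*(u - 2)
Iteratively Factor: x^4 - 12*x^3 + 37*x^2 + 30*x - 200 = (x - 4)*(x^3 - 8*x^2 + 5*x + 50) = (x - 5)*(x - 4)*(x^2 - 3*x - 10) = (x - 5)*(x - 4)*(x + 2)*(x - 5)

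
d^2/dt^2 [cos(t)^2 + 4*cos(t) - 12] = -4*cos(t) - 2*cos(2*t)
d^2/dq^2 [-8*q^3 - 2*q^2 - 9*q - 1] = -48*q - 4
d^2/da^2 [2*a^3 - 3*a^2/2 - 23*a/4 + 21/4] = 12*a - 3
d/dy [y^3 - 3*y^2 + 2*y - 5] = 3*y^2 - 6*y + 2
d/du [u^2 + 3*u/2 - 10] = 2*u + 3/2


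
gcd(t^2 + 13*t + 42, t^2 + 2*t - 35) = t + 7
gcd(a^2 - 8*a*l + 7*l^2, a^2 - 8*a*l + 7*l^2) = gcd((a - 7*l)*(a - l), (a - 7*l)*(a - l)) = a^2 - 8*a*l + 7*l^2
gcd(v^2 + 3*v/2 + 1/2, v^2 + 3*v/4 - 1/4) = v + 1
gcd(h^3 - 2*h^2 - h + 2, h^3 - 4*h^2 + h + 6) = h^2 - h - 2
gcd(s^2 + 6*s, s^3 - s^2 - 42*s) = s^2 + 6*s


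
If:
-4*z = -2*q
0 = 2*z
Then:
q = 0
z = 0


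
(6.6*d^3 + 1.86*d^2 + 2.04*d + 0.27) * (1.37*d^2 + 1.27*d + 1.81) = 9.042*d^5 + 10.9302*d^4 + 17.103*d^3 + 6.3273*d^2 + 4.0353*d + 0.4887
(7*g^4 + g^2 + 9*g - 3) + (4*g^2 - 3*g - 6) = 7*g^4 + 5*g^2 + 6*g - 9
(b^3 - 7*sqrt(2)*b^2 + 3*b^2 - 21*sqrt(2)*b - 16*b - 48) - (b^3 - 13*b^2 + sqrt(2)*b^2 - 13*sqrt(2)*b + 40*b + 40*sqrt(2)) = -8*sqrt(2)*b^2 + 16*b^2 - 56*b - 8*sqrt(2)*b - 40*sqrt(2) - 48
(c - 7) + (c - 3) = 2*c - 10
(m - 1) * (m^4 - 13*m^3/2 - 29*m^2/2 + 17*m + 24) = m^5 - 15*m^4/2 - 8*m^3 + 63*m^2/2 + 7*m - 24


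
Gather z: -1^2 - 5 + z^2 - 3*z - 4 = z^2 - 3*z - 10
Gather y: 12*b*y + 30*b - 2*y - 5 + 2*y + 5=12*b*y + 30*b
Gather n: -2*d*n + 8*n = n*(8 - 2*d)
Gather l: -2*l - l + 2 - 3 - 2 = -3*l - 3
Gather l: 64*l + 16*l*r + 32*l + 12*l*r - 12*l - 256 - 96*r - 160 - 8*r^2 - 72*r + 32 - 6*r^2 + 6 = l*(28*r + 84) - 14*r^2 - 168*r - 378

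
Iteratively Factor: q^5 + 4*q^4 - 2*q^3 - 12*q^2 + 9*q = (q - 1)*(q^4 + 5*q^3 + 3*q^2 - 9*q) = (q - 1)*(q + 3)*(q^3 + 2*q^2 - 3*q) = (q - 1)^2*(q + 3)*(q^2 + 3*q) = (q - 1)^2*(q + 3)^2*(q)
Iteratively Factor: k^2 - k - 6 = (k + 2)*(k - 3)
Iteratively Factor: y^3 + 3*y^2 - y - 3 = (y + 1)*(y^2 + 2*y - 3) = (y - 1)*(y + 1)*(y + 3)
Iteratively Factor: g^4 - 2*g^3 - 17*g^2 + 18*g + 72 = (g + 2)*(g^3 - 4*g^2 - 9*g + 36) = (g - 4)*(g + 2)*(g^2 - 9) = (g - 4)*(g + 2)*(g + 3)*(g - 3)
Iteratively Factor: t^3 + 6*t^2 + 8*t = (t + 4)*(t^2 + 2*t) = (t + 2)*(t + 4)*(t)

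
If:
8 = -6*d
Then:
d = -4/3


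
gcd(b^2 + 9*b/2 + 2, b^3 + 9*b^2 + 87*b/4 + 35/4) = b + 1/2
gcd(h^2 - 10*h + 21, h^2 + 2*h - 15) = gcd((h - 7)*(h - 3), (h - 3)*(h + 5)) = h - 3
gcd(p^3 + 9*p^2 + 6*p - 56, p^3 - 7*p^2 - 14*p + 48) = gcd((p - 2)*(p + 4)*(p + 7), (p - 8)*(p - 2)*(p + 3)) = p - 2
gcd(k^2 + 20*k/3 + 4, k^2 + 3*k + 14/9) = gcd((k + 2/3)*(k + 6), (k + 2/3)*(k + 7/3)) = k + 2/3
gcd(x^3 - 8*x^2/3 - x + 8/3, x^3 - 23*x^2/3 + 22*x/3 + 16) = x^2 - 5*x/3 - 8/3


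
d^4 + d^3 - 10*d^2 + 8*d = d*(d - 2)*(d - 1)*(d + 4)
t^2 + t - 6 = (t - 2)*(t + 3)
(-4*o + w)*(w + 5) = -4*o*w - 20*o + w^2 + 5*w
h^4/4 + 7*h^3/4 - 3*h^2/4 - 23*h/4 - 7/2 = (h/4 + 1/4)*(h - 2)*(h + 1)*(h + 7)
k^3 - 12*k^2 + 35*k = k*(k - 7)*(k - 5)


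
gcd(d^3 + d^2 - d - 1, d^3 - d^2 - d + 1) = d^2 - 1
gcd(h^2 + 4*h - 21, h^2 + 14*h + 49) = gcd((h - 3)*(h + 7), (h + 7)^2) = h + 7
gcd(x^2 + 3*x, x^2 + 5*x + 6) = x + 3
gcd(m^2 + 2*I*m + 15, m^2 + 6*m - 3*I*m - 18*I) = m - 3*I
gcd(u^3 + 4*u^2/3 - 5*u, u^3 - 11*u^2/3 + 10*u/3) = u^2 - 5*u/3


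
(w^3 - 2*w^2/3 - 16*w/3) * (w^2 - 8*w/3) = w^5 - 10*w^4/3 - 32*w^3/9 + 128*w^2/9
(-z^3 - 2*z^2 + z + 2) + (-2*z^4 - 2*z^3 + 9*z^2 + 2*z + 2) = -2*z^4 - 3*z^3 + 7*z^2 + 3*z + 4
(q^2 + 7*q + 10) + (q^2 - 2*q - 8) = 2*q^2 + 5*q + 2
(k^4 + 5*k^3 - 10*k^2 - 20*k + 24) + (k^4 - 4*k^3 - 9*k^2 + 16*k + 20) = 2*k^4 + k^3 - 19*k^2 - 4*k + 44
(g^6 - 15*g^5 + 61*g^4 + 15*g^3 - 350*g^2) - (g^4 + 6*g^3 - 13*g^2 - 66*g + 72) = g^6 - 15*g^5 + 60*g^4 + 9*g^3 - 337*g^2 + 66*g - 72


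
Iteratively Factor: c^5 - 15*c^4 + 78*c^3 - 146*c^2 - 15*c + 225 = (c - 3)*(c^4 - 12*c^3 + 42*c^2 - 20*c - 75) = (c - 5)*(c - 3)*(c^3 - 7*c^2 + 7*c + 15) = (c - 5)*(c - 3)^2*(c^2 - 4*c - 5) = (c - 5)*(c - 3)^2*(c + 1)*(c - 5)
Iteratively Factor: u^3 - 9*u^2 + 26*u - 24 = (u - 3)*(u^2 - 6*u + 8) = (u - 4)*(u - 3)*(u - 2)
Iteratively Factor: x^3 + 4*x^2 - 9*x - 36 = (x + 3)*(x^2 + x - 12) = (x - 3)*(x + 3)*(x + 4)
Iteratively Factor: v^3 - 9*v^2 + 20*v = (v - 4)*(v^2 - 5*v) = v*(v - 4)*(v - 5)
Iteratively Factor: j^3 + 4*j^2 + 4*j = (j + 2)*(j^2 + 2*j) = j*(j + 2)*(j + 2)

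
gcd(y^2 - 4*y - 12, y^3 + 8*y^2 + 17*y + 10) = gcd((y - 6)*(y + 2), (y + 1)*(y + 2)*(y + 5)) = y + 2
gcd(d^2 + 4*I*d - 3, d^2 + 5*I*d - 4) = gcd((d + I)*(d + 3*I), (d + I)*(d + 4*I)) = d + I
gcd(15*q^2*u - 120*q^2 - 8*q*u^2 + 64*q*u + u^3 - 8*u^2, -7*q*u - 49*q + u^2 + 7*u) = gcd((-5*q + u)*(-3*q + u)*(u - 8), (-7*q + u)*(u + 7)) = 1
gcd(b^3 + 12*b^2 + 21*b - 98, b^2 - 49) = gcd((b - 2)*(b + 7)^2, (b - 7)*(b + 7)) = b + 7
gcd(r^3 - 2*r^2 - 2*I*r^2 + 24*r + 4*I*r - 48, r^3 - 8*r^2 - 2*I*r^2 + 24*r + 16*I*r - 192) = r^2 - 2*I*r + 24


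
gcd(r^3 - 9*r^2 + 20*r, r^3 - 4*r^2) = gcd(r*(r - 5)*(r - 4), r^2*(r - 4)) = r^2 - 4*r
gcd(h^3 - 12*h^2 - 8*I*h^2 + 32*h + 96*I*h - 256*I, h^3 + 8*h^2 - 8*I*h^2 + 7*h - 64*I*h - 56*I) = h - 8*I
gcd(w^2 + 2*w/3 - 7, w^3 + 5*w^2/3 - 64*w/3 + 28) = w - 7/3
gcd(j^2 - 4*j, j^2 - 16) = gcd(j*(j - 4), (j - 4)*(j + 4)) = j - 4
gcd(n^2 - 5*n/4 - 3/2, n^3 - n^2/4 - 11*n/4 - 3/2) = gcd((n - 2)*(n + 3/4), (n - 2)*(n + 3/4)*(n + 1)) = n^2 - 5*n/4 - 3/2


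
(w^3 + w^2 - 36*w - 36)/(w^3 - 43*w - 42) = (w - 6)/(w - 7)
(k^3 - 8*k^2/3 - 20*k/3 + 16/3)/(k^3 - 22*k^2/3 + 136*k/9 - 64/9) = 3*(k + 2)/(3*k - 8)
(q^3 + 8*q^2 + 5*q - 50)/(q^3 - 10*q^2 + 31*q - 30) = (q^2 + 10*q + 25)/(q^2 - 8*q + 15)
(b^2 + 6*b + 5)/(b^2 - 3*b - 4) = (b + 5)/(b - 4)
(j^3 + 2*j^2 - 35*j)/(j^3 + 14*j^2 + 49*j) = (j - 5)/(j + 7)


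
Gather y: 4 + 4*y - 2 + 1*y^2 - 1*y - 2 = y^2 + 3*y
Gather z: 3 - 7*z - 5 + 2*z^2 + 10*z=2*z^2 + 3*z - 2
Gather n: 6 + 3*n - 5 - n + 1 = 2*n + 2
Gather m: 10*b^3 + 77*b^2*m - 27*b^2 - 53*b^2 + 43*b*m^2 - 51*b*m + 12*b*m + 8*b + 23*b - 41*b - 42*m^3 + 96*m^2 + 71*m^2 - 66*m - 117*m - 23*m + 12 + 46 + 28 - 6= 10*b^3 - 80*b^2 - 10*b - 42*m^3 + m^2*(43*b + 167) + m*(77*b^2 - 39*b - 206) + 80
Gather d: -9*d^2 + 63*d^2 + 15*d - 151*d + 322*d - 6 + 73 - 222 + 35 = 54*d^2 + 186*d - 120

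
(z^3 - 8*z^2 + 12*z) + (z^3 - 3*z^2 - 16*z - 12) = 2*z^3 - 11*z^2 - 4*z - 12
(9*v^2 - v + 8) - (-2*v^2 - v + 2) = 11*v^2 + 6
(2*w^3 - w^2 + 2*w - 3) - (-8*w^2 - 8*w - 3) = 2*w^3 + 7*w^2 + 10*w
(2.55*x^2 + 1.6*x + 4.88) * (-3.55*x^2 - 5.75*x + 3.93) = -9.0525*x^4 - 20.3425*x^3 - 16.5025*x^2 - 21.772*x + 19.1784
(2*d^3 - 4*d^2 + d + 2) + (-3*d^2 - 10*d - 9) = 2*d^3 - 7*d^2 - 9*d - 7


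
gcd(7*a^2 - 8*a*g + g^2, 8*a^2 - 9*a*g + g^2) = a - g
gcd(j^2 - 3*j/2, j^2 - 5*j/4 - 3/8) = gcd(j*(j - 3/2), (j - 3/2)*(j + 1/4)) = j - 3/2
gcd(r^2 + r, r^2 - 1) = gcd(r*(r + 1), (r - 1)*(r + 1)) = r + 1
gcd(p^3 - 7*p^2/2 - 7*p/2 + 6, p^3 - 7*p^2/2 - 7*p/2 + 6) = p^3 - 7*p^2/2 - 7*p/2 + 6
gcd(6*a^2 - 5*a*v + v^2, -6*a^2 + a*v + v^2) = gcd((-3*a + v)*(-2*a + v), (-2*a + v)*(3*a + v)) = -2*a + v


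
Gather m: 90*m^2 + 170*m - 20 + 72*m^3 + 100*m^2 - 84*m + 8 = 72*m^3 + 190*m^2 + 86*m - 12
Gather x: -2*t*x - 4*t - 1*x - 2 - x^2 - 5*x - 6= -4*t - x^2 + x*(-2*t - 6) - 8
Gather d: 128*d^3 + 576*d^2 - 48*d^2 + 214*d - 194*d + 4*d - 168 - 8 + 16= 128*d^3 + 528*d^2 + 24*d - 160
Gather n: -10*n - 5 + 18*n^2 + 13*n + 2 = 18*n^2 + 3*n - 3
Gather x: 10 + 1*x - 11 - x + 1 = 0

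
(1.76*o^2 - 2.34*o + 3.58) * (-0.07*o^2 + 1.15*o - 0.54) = -0.1232*o^4 + 2.1878*o^3 - 3.892*o^2 + 5.3806*o - 1.9332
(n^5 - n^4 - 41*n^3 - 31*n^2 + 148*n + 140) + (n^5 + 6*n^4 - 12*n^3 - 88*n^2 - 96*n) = 2*n^5 + 5*n^4 - 53*n^3 - 119*n^2 + 52*n + 140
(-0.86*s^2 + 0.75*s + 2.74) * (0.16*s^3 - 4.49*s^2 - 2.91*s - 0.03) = -0.1376*s^5 + 3.9814*s^4 - 0.4265*s^3 - 14.4593*s^2 - 7.9959*s - 0.0822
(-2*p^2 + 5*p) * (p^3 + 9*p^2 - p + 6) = -2*p^5 - 13*p^4 + 47*p^3 - 17*p^2 + 30*p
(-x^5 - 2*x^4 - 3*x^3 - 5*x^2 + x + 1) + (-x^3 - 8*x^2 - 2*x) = -x^5 - 2*x^4 - 4*x^3 - 13*x^2 - x + 1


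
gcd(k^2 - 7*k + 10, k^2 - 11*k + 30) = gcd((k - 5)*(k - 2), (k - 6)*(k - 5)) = k - 5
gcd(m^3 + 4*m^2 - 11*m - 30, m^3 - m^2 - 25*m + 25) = m + 5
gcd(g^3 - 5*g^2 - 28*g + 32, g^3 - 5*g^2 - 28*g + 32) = g^3 - 5*g^2 - 28*g + 32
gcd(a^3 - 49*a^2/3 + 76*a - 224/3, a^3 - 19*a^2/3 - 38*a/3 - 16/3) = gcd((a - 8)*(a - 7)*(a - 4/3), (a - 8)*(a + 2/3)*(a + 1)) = a - 8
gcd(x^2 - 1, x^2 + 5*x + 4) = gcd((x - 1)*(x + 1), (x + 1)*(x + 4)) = x + 1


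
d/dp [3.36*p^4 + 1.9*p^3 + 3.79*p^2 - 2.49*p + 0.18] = 13.44*p^3 + 5.7*p^2 + 7.58*p - 2.49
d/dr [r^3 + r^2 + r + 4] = 3*r^2 + 2*r + 1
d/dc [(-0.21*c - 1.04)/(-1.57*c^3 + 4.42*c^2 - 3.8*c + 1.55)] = (-0.6594*c^3 - 3.9702*c^2 + 9.1936*c - 4.2775)/(2.4649*c^6 - 13.8788*c^5 + 31.4684*c^4 - 38.459*c^3 + 28.142*c^2 - 11.78*c + 2.4025)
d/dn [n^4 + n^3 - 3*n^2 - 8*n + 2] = 4*n^3 + 3*n^2 - 6*n - 8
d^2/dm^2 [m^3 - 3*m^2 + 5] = 6*m - 6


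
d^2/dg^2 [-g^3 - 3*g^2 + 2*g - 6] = -6*g - 6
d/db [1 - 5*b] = -5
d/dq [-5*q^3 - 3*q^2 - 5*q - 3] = -15*q^2 - 6*q - 5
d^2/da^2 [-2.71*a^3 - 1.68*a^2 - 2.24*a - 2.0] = -16.26*a - 3.36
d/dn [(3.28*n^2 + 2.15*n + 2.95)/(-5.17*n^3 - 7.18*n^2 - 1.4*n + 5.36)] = (16.9576*n^4 + 22.231*n^3 + 56.5995*n^2 + 77.5236*n + 15.654)/(26.7289*n^6 + 74.2412*n^5 + 66.0284*n^4 - 35.3184*n^3 - 75.0096*n^2 - 15.008*n + 28.7296)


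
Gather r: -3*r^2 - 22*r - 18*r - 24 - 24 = -3*r^2 - 40*r - 48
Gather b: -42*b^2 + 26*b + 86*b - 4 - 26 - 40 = -42*b^2 + 112*b - 70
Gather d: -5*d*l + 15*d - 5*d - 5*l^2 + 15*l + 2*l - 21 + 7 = d*(10 - 5*l) - 5*l^2 + 17*l - 14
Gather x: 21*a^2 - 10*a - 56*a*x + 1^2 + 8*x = 21*a^2 - 10*a + x*(8 - 56*a) + 1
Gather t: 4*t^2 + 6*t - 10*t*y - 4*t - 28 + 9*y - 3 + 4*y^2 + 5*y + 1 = 4*t^2 + t*(2 - 10*y) + 4*y^2 + 14*y - 30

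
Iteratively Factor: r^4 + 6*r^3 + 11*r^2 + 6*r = (r)*(r^3 + 6*r^2 + 11*r + 6) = r*(r + 1)*(r^2 + 5*r + 6) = r*(r + 1)*(r + 2)*(r + 3)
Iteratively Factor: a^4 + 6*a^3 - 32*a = (a - 2)*(a^3 + 8*a^2 + 16*a) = (a - 2)*(a + 4)*(a^2 + 4*a) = a*(a - 2)*(a + 4)*(a + 4)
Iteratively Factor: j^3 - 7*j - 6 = (j + 1)*(j^2 - j - 6) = (j + 1)*(j + 2)*(j - 3)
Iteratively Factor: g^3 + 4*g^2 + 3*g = (g)*(g^2 + 4*g + 3) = g*(g + 1)*(g + 3)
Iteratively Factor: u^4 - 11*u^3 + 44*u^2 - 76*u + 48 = (u - 3)*(u^3 - 8*u^2 + 20*u - 16) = (u - 4)*(u - 3)*(u^2 - 4*u + 4) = (u - 4)*(u - 3)*(u - 2)*(u - 2)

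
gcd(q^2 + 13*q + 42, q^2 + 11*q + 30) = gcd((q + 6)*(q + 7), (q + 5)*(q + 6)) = q + 6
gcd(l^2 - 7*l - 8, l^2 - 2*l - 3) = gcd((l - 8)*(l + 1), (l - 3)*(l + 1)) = l + 1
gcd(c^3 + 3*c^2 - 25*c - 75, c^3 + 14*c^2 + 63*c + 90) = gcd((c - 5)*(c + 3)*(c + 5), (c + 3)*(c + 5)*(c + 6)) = c^2 + 8*c + 15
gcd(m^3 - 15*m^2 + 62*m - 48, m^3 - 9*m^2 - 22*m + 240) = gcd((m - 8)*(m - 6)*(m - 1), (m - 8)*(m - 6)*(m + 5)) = m^2 - 14*m + 48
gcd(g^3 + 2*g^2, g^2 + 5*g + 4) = 1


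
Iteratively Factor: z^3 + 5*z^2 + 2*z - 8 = (z - 1)*(z^2 + 6*z + 8) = (z - 1)*(z + 2)*(z + 4)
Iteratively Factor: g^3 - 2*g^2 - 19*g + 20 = (g + 4)*(g^2 - 6*g + 5) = (g - 1)*(g + 4)*(g - 5)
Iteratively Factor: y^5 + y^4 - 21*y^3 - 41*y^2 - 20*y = (y)*(y^4 + y^3 - 21*y^2 - 41*y - 20) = y*(y + 1)*(y^3 - 21*y - 20) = y*(y - 5)*(y + 1)*(y^2 + 5*y + 4) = y*(y - 5)*(y + 1)*(y + 4)*(y + 1)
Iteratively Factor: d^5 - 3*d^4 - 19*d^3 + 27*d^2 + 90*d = (d + 3)*(d^4 - 6*d^3 - d^2 + 30*d) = d*(d + 3)*(d^3 - 6*d^2 - d + 30) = d*(d - 5)*(d + 3)*(d^2 - d - 6) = d*(d - 5)*(d - 3)*(d + 3)*(d + 2)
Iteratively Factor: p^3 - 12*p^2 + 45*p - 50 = (p - 5)*(p^2 - 7*p + 10) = (p - 5)*(p - 2)*(p - 5)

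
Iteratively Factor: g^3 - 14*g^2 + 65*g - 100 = (g - 4)*(g^2 - 10*g + 25) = (g - 5)*(g - 4)*(g - 5)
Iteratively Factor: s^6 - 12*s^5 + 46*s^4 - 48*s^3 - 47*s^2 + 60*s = (s - 5)*(s^5 - 7*s^4 + 11*s^3 + 7*s^2 - 12*s) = (s - 5)*(s - 4)*(s^4 - 3*s^3 - s^2 + 3*s) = (s - 5)*(s - 4)*(s - 3)*(s^3 - s) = (s - 5)*(s - 4)*(s - 3)*(s - 1)*(s^2 + s) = s*(s - 5)*(s - 4)*(s - 3)*(s - 1)*(s + 1)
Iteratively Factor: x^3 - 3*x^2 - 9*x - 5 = (x - 5)*(x^2 + 2*x + 1) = (x - 5)*(x + 1)*(x + 1)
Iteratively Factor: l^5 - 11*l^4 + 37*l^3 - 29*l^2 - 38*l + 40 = (l - 2)*(l^4 - 9*l^3 + 19*l^2 + 9*l - 20) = (l - 2)*(l + 1)*(l^3 - 10*l^2 + 29*l - 20) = (l - 4)*(l - 2)*(l + 1)*(l^2 - 6*l + 5) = (l - 5)*(l - 4)*(l - 2)*(l + 1)*(l - 1)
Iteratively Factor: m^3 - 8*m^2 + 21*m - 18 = (m - 2)*(m^2 - 6*m + 9) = (m - 3)*(m - 2)*(m - 3)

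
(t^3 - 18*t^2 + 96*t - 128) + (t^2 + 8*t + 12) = t^3 - 17*t^2 + 104*t - 116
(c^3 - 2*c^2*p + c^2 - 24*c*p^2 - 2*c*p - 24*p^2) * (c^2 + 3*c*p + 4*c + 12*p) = c^5 + c^4*p + 5*c^4 - 30*c^3*p^2 + 5*c^3*p + 4*c^3 - 72*c^2*p^3 - 150*c^2*p^2 + 4*c^2*p - 360*c*p^3 - 120*c*p^2 - 288*p^3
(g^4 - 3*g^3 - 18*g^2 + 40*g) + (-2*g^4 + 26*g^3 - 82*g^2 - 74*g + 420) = -g^4 + 23*g^3 - 100*g^2 - 34*g + 420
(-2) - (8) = -10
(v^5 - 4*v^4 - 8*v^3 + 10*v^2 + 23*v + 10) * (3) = 3*v^5 - 12*v^4 - 24*v^3 + 30*v^2 + 69*v + 30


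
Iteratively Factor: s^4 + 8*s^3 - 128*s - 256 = (s + 4)*(s^3 + 4*s^2 - 16*s - 64) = (s + 4)^2*(s^2 - 16) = (s + 4)^3*(s - 4)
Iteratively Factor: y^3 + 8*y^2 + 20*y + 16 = (y + 2)*(y^2 + 6*y + 8) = (y + 2)*(y + 4)*(y + 2)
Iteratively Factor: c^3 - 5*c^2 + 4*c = (c)*(c^2 - 5*c + 4) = c*(c - 1)*(c - 4)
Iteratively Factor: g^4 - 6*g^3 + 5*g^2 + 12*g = (g - 3)*(g^3 - 3*g^2 - 4*g) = g*(g - 3)*(g^2 - 3*g - 4) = g*(g - 3)*(g + 1)*(g - 4)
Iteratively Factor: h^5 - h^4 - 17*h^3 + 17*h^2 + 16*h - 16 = (h + 4)*(h^4 - 5*h^3 + 3*h^2 + 5*h - 4) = (h - 4)*(h + 4)*(h^3 - h^2 - h + 1) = (h - 4)*(h - 1)*(h + 4)*(h^2 - 1) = (h - 4)*(h - 1)^2*(h + 4)*(h + 1)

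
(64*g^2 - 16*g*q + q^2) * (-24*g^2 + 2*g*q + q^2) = -1536*g^4 + 512*g^3*q + 8*g^2*q^2 - 14*g*q^3 + q^4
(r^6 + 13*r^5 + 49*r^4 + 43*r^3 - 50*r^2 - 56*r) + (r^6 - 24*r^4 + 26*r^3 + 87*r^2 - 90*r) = 2*r^6 + 13*r^5 + 25*r^4 + 69*r^3 + 37*r^2 - 146*r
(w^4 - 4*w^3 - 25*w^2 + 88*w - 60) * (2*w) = 2*w^5 - 8*w^4 - 50*w^3 + 176*w^2 - 120*w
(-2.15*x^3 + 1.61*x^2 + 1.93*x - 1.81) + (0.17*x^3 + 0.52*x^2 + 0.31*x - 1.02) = -1.98*x^3 + 2.13*x^2 + 2.24*x - 2.83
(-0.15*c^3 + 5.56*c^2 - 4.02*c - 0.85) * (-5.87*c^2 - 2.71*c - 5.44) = 0.8805*c^5 - 32.2307*c^4 + 9.3458*c^3 - 14.3627*c^2 + 24.1723*c + 4.624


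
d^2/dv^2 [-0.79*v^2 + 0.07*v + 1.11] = -1.58000000000000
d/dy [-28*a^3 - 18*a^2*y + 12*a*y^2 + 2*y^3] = -18*a^2 + 24*a*y + 6*y^2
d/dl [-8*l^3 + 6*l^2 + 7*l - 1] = -24*l^2 + 12*l + 7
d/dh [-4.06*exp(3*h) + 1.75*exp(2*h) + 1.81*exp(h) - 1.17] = (-12.18*exp(2*h) + 3.5*exp(h) + 1.81)*exp(h)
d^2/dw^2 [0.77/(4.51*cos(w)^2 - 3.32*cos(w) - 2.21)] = (62.647508*(1 - cos(w)^2)^2 - 34.588092*cos(w)^3 + 70.50967*cos(w)^2 + 63.52654*cos(w) - 94.971338)/(-4.51*cos(w)^2 + 3.32*cos(w) + 2.21)^3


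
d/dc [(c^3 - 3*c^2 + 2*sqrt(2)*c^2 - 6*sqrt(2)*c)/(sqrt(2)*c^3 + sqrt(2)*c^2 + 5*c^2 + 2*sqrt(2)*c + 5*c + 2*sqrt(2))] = (c^4 + 4*sqrt(2)*c^4 + 4*sqrt(2)*c^3 + 34*c^3 + 5*c^2 + 40*sqrt(2)*c^2 - 12*sqrt(2)*c + 16*c - 24)/(2*c^6 + 4*c^5 + 10*sqrt(2)*c^5 + 20*sqrt(2)*c^4 + 35*c^4 + 30*sqrt(2)*c^3 + 66*c^3 + 41*c^2 + 40*sqrt(2)*c^2 + 16*c + 20*sqrt(2)*c + 8)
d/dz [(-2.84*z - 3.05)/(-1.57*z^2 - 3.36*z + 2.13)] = (4.4588*z^2 + 9.5424*z - (2.84*z + 3.05)*(3.14*z + 3.36) - 6.0492)/(1.57*z^2 + 3.36*z - 2.13)^2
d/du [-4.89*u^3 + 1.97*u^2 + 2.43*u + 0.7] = -14.67*u^2 + 3.94*u + 2.43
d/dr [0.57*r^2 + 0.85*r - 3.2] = 1.14*r + 0.85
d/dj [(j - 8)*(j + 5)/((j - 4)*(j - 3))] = 4*(-j^2 + 26*j - 79)/(j^4 - 14*j^3 + 73*j^2 - 168*j + 144)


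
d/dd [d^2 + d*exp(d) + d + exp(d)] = d*exp(d) + 2*d + 2*exp(d) + 1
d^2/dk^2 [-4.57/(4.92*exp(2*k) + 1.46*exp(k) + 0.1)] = (-4.57*(9.84*exp(k) + 1.46)*(19.68*exp(k) + 2.92)*exp(k) + (89.9376*exp(k) + 6.6722)*(4.92*exp(2*k) + 1.46*exp(k) + 0.1))*exp(k)/(4.92*exp(2*k) + 1.46*exp(k) + 0.1)^3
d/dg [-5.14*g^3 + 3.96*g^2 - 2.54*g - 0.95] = -15.42*g^2 + 7.92*g - 2.54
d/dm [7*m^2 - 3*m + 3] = 14*m - 3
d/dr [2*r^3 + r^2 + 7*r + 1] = 6*r^2 + 2*r + 7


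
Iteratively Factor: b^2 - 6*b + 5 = (b - 5)*(b - 1)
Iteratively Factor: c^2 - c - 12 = (c + 3)*(c - 4)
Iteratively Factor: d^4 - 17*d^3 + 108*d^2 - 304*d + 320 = (d - 4)*(d^3 - 13*d^2 + 56*d - 80) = (d - 4)^2*(d^2 - 9*d + 20) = (d - 5)*(d - 4)^2*(d - 4)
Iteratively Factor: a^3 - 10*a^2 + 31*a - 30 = (a - 2)*(a^2 - 8*a + 15) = (a - 3)*(a - 2)*(a - 5)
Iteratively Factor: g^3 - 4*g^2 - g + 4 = (g - 1)*(g^2 - 3*g - 4) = (g - 4)*(g - 1)*(g + 1)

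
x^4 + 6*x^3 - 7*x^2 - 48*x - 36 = (x - 3)*(x + 1)*(x + 2)*(x + 6)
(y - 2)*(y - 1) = y^2 - 3*y + 2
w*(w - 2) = w^2 - 2*w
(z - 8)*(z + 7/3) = z^2 - 17*z/3 - 56/3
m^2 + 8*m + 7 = (m + 1)*(m + 7)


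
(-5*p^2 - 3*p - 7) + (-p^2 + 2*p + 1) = -6*p^2 - p - 6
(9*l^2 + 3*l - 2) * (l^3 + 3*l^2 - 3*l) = 9*l^5 + 30*l^4 - 20*l^3 - 15*l^2 + 6*l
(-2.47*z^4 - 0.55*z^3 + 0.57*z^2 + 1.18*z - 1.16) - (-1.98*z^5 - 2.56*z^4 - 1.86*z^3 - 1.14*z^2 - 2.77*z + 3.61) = 1.98*z^5 + 0.0899999999999999*z^4 + 1.31*z^3 + 1.71*z^2 + 3.95*z - 4.77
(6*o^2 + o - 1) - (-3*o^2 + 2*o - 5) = 9*o^2 - o + 4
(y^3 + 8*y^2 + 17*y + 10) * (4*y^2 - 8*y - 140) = 4*y^5 + 24*y^4 - 136*y^3 - 1216*y^2 - 2460*y - 1400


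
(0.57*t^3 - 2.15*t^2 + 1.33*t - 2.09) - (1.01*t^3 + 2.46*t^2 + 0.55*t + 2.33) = -0.44*t^3 - 4.61*t^2 + 0.78*t - 4.42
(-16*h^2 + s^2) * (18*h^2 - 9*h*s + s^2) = -288*h^4 + 144*h^3*s + 2*h^2*s^2 - 9*h*s^3 + s^4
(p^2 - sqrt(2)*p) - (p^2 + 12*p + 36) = -12*p - sqrt(2)*p - 36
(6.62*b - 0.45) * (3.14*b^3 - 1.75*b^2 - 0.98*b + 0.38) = 20.7868*b^4 - 12.998*b^3 - 5.7001*b^2 + 2.9566*b - 0.171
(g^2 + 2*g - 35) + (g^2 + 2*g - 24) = 2*g^2 + 4*g - 59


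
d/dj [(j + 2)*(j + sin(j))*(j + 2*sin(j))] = (j + 2)*(j + sin(j))*(2*cos(j) + 1) + (j + 2)*(j + 2*sin(j))*(cos(j) + 1) + (j + sin(j))*(j + 2*sin(j))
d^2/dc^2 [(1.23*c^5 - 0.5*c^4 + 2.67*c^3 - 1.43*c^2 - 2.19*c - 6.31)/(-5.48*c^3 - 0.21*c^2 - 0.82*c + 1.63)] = (-73.8747839999999*c^9 - 8.49290400000001*c^8 - 33.4882260000002*c^7 + 128.141228*c^6 + 491.554626*c^5 + 2014.585056*c^4 + 193.559076*c^3 + 446.83146*c^2 + 306.63444*c + 26.258556)/(164.566592*c^9 + 18.919152*c^8 + 74.599788*c^7 - 141.177459*c^6 - 0.0920820000000005*c^5 - 43.739445*c^4 + 42.546688*c^3 - 1.614189*c^2 + 6.535974*c - 4.330747)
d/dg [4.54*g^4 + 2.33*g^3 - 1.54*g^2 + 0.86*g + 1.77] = 18.16*g^3 + 6.99*g^2 - 3.08*g + 0.86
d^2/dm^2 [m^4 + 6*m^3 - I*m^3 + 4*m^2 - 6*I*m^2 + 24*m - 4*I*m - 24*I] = 12*m^2 + 6*m*(6 - I) + 8 - 12*I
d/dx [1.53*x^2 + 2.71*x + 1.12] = 3.06*x + 2.71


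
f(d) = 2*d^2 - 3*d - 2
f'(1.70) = 3.80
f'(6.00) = 21.00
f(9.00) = 133.00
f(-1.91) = 11.03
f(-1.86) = 10.50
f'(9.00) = 33.00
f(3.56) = 12.67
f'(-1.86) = -10.44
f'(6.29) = 22.16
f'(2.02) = 5.08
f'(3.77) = 12.08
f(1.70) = -1.32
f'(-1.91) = -10.64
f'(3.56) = 11.24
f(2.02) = 0.10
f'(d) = 4*d - 3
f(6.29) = 58.26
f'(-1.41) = -8.64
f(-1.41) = 6.21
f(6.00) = 52.00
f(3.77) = 15.12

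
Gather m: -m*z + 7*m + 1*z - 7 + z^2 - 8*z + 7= m*(7 - z) + z^2 - 7*z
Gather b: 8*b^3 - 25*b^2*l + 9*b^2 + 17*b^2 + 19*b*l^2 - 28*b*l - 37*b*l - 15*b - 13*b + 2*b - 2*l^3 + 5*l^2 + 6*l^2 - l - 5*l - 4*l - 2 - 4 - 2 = 8*b^3 + b^2*(26 - 25*l) + b*(19*l^2 - 65*l - 26) - 2*l^3 + 11*l^2 - 10*l - 8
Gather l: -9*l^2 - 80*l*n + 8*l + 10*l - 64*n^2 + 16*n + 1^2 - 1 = -9*l^2 + l*(18 - 80*n) - 64*n^2 + 16*n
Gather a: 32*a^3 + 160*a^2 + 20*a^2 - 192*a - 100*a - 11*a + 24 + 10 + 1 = 32*a^3 + 180*a^2 - 303*a + 35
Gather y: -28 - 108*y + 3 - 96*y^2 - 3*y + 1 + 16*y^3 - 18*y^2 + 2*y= 16*y^3 - 114*y^2 - 109*y - 24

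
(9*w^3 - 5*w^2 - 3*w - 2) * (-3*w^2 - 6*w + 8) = -27*w^5 - 39*w^4 + 111*w^3 - 16*w^2 - 12*w - 16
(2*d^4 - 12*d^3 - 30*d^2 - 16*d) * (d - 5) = 2*d^5 - 22*d^4 + 30*d^3 + 134*d^2 + 80*d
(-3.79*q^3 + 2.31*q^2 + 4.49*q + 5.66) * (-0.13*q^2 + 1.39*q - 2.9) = 0.4927*q^5 - 5.5684*q^4 + 13.6182*q^3 - 1.1937*q^2 - 5.1536*q - 16.414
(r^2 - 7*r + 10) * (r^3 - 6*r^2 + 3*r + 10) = r^5 - 13*r^4 + 55*r^3 - 71*r^2 - 40*r + 100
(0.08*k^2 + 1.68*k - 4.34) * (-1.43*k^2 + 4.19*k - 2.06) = -0.1144*k^4 - 2.0672*k^3 + 13.0806*k^2 - 21.6454*k + 8.9404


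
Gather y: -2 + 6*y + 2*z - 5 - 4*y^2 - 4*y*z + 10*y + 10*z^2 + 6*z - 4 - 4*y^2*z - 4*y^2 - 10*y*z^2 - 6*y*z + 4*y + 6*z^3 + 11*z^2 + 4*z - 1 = y^2*(-4*z - 8) + y*(-10*z^2 - 10*z + 20) + 6*z^3 + 21*z^2 + 12*z - 12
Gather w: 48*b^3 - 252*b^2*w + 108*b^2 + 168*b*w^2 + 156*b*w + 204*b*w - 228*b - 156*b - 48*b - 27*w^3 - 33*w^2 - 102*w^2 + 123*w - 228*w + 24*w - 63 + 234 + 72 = 48*b^3 + 108*b^2 - 432*b - 27*w^3 + w^2*(168*b - 135) + w*(-252*b^2 + 360*b - 81) + 243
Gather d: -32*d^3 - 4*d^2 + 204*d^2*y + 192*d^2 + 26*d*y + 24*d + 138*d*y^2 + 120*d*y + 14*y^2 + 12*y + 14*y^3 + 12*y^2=-32*d^3 + d^2*(204*y + 188) + d*(138*y^2 + 146*y + 24) + 14*y^3 + 26*y^2 + 12*y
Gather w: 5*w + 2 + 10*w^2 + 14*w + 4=10*w^2 + 19*w + 6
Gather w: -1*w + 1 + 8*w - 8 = 7*w - 7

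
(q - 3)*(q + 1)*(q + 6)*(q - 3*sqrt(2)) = q^4 - 3*sqrt(2)*q^3 + 4*q^3 - 12*sqrt(2)*q^2 - 15*q^2 - 18*q + 45*sqrt(2)*q + 54*sqrt(2)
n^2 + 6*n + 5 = (n + 1)*(n + 5)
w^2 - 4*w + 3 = (w - 3)*(w - 1)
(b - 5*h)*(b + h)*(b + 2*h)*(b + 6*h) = b^4 + 4*b^3*h - 25*b^2*h^2 - 88*b*h^3 - 60*h^4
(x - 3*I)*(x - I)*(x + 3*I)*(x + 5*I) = x^4 + 4*I*x^3 + 14*x^2 + 36*I*x + 45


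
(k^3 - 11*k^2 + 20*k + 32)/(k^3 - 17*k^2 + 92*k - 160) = (k + 1)/(k - 5)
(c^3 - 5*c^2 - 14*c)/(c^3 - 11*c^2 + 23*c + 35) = c*(c + 2)/(c^2 - 4*c - 5)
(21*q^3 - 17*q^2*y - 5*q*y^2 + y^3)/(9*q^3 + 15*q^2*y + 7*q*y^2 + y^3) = (7*q^2 - 8*q*y + y^2)/(3*q^2 + 4*q*y + y^2)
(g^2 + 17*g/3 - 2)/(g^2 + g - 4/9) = 3*(g + 6)/(3*g + 4)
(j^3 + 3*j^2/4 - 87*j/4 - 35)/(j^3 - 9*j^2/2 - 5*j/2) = (4*j^2 + 23*j + 28)/(2*j*(2*j + 1))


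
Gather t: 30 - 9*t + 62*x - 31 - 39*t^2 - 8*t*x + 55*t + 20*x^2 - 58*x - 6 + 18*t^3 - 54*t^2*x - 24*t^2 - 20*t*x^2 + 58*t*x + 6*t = 18*t^3 + t^2*(-54*x - 63) + t*(-20*x^2 + 50*x + 52) + 20*x^2 + 4*x - 7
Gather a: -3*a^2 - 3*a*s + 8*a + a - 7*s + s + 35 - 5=-3*a^2 + a*(9 - 3*s) - 6*s + 30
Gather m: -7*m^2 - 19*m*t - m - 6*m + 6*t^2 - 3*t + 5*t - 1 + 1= -7*m^2 + m*(-19*t - 7) + 6*t^2 + 2*t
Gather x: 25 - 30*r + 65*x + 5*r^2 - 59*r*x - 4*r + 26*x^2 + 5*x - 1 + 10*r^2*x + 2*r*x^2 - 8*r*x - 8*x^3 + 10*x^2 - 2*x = 5*r^2 - 34*r - 8*x^3 + x^2*(2*r + 36) + x*(10*r^2 - 67*r + 68) + 24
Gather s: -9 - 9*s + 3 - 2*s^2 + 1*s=-2*s^2 - 8*s - 6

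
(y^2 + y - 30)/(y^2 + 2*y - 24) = (y - 5)/(y - 4)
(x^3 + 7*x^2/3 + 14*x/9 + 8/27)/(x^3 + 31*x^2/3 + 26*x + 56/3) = (x^2 + x + 2/9)/(x^2 + 9*x + 14)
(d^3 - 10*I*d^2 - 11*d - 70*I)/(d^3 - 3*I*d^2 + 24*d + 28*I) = (d - 5*I)/(d + 2*I)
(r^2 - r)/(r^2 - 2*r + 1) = r/(r - 1)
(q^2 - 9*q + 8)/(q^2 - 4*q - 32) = (q - 1)/(q + 4)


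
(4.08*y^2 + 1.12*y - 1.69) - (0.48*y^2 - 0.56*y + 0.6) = 3.6*y^2 + 1.68*y - 2.29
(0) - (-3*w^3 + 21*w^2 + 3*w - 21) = 3*w^3 - 21*w^2 - 3*w + 21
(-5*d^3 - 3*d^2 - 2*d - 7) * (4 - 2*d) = 10*d^4 - 14*d^3 - 8*d^2 + 6*d - 28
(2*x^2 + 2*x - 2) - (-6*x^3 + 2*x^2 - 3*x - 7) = 6*x^3 + 5*x + 5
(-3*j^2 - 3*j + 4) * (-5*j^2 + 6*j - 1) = 15*j^4 - 3*j^3 - 35*j^2 + 27*j - 4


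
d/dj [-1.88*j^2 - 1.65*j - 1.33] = -3.76*j - 1.65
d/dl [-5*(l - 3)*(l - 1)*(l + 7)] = -15*l^2 - 30*l + 125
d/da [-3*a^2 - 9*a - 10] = -6*a - 9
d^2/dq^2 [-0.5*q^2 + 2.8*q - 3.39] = -1.00000000000000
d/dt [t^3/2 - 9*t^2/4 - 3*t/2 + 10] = 3*t^2/2 - 9*t/2 - 3/2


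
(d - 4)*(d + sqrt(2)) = d^2 - 4*d + sqrt(2)*d - 4*sqrt(2)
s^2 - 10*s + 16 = (s - 8)*(s - 2)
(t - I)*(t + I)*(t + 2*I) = t^3 + 2*I*t^2 + t + 2*I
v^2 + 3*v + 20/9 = (v + 4/3)*(v + 5/3)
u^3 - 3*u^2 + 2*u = u*(u - 2)*(u - 1)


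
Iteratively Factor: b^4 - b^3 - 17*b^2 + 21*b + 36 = (b + 1)*(b^3 - 2*b^2 - 15*b + 36) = (b - 3)*(b + 1)*(b^2 + b - 12) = (b - 3)^2*(b + 1)*(b + 4)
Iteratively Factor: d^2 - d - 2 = (d + 1)*(d - 2)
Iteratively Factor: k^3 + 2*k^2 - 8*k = (k)*(k^2 + 2*k - 8) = k*(k + 4)*(k - 2)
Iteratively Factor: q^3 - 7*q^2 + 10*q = (q)*(q^2 - 7*q + 10) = q*(q - 5)*(q - 2)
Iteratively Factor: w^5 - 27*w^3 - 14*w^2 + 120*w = (w + 3)*(w^4 - 3*w^3 - 18*w^2 + 40*w) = (w - 2)*(w + 3)*(w^3 - w^2 - 20*w) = (w - 5)*(w - 2)*(w + 3)*(w^2 + 4*w) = (w - 5)*(w - 2)*(w + 3)*(w + 4)*(w)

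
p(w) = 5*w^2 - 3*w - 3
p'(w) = 10*w - 3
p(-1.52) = 13.11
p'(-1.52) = -18.20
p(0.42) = -3.38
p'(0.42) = 1.20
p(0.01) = -3.03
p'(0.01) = -2.90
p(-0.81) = 2.71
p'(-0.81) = -11.10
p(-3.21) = 58.15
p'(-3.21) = -35.10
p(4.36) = 78.97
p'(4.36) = 40.60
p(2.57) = 22.31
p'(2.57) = 22.70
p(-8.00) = 341.00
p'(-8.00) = -83.00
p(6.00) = 159.00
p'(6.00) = 57.00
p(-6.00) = 195.00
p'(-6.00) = -63.00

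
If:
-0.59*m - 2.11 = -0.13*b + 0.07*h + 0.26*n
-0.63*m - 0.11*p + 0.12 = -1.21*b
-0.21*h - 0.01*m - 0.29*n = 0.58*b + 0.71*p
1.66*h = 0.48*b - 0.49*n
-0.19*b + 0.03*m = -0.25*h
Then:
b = -2.46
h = -1.29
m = -4.83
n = 1.97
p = 1.66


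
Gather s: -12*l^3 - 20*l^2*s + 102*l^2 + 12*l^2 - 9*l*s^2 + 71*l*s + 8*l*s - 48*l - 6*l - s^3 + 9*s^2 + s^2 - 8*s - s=-12*l^3 + 114*l^2 - 54*l - s^3 + s^2*(10 - 9*l) + s*(-20*l^2 + 79*l - 9)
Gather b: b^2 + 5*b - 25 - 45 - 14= b^2 + 5*b - 84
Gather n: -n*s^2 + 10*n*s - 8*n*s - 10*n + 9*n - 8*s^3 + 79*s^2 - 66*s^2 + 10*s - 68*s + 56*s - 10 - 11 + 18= n*(-s^2 + 2*s - 1) - 8*s^3 + 13*s^2 - 2*s - 3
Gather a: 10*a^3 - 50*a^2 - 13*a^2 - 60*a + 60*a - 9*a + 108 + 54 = 10*a^3 - 63*a^2 - 9*a + 162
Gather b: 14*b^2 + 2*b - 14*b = 14*b^2 - 12*b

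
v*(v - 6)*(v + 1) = v^3 - 5*v^2 - 6*v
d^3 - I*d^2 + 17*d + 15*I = (d - 5*I)*(d + I)*(d + 3*I)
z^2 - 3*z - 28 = (z - 7)*(z + 4)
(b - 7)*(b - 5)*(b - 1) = b^3 - 13*b^2 + 47*b - 35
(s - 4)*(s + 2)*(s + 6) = s^3 + 4*s^2 - 20*s - 48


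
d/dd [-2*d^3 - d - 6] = -6*d^2 - 1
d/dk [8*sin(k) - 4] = 8*cos(k)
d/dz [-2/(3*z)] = 2/(3*z^2)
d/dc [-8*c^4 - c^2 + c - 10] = -32*c^3 - 2*c + 1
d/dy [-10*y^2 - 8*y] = -20*y - 8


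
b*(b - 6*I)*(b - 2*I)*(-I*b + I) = -I*b^4 - 8*b^3 + I*b^3 + 8*b^2 + 12*I*b^2 - 12*I*b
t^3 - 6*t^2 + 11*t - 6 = (t - 3)*(t - 2)*(t - 1)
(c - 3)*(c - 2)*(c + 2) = c^3 - 3*c^2 - 4*c + 12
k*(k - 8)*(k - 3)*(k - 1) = k^4 - 12*k^3 + 35*k^2 - 24*k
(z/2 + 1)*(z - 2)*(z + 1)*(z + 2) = z^4/2 + 3*z^3/2 - z^2 - 6*z - 4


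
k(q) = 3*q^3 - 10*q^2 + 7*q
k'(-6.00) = 451.00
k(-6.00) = -1050.00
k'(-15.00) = 2332.00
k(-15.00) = -12480.00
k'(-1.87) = 75.87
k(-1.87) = -67.68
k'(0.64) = -2.11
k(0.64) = 1.17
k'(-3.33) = 173.40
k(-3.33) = -244.98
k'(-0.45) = 17.82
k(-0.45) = -5.45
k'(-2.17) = 92.78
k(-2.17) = -92.93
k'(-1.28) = 47.35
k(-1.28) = -31.64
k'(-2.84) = 136.39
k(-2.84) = -169.25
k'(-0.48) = 18.67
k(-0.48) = -6.00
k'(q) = 9*q^2 - 20*q + 7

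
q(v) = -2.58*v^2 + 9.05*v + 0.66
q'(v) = 9.05 - 5.16*v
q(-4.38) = -88.47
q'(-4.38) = 31.65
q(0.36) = 3.58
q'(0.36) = 7.19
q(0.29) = 3.07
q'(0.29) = 7.55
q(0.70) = 5.73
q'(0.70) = 5.44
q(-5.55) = -129.04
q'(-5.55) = 37.69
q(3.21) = 3.13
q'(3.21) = -7.51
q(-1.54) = -19.40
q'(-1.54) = 17.00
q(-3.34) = -58.35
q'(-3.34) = 26.28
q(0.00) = 0.66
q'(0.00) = 9.05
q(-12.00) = -479.46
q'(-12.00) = 70.97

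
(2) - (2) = 0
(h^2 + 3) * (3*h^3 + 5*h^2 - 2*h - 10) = 3*h^5 + 5*h^4 + 7*h^3 + 5*h^2 - 6*h - 30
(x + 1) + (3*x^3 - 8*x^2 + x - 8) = 3*x^3 - 8*x^2 + 2*x - 7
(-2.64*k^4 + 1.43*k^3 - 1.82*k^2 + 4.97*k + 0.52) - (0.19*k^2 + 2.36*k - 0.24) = -2.64*k^4 + 1.43*k^3 - 2.01*k^2 + 2.61*k + 0.76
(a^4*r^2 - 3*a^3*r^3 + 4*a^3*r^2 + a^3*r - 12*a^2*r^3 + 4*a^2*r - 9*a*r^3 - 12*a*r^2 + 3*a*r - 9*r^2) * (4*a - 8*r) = 4*a^5*r^2 - 20*a^4*r^3 + 16*a^4*r^2 + 4*a^4*r + 24*a^3*r^4 - 80*a^3*r^3 - 8*a^3*r^2 + 16*a^3*r + 96*a^2*r^4 - 36*a^2*r^3 - 80*a^2*r^2 + 12*a^2*r + 72*a*r^4 + 96*a*r^3 - 60*a*r^2 + 72*r^3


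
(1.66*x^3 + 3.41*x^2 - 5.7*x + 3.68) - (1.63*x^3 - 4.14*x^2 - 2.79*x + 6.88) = 0.03*x^3 + 7.55*x^2 - 2.91*x - 3.2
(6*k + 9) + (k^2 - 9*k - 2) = k^2 - 3*k + 7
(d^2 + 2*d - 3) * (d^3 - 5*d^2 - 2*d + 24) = d^5 - 3*d^4 - 15*d^3 + 35*d^2 + 54*d - 72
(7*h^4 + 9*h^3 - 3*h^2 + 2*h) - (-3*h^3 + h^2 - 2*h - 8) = 7*h^4 + 12*h^3 - 4*h^2 + 4*h + 8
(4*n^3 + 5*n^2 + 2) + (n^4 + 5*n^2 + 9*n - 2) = n^4 + 4*n^3 + 10*n^2 + 9*n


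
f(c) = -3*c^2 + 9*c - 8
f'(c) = 9 - 6*c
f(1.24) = -1.45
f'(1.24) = 1.56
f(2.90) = -7.13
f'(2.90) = -8.40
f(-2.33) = -45.26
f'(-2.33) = 22.98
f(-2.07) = -39.48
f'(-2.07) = 21.42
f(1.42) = -1.27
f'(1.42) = 0.48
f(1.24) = -1.45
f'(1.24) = 1.56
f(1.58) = -1.27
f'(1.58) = -0.48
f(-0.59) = -14.35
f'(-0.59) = 12.54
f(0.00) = -8.00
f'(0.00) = 9.00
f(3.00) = -8.00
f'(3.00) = -9.00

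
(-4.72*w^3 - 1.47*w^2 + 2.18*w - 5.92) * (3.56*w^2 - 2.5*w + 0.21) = -16.8032*w^5 + 6.5668*w^4 + 10.4446*w^3 - 26.8339*w^2 + 15.2578*w - 1.2432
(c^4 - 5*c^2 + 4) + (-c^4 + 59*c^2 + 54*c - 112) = 54*c^2 + 54*c - 108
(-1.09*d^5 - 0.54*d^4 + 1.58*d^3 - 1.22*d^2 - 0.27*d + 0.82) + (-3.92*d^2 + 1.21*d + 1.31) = -1.09*d^5 - 0.54*d^4 + 1.58*d^3 - 5.14*d^2 + 0.94*d + 2.13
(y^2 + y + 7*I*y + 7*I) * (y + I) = y^3 + y^2 + 8*I*y^2 - 7*y + 8*I*y - 7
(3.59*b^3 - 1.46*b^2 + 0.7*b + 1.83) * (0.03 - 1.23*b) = -4.4157*b^4 + 1.9035*b^3 - 0.9048*b^2 - 2.2299*b + 0.0549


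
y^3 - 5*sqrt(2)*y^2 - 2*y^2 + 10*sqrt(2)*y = y*(y - 2)*(y - 5*sqrt(2))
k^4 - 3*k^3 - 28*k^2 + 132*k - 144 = (k - 4)*(k - 3)*(k - 2)*(k + 6)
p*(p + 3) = p^2 + 3*p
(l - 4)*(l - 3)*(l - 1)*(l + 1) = l^4 - 7*l^3 + 11*l^2 + 7*l - 12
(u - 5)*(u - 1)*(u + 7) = u^3 + u^2 - 37*u + 35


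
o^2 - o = o*(o - 1)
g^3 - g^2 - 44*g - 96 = (g - 8)*(g + 3)*(g + 4)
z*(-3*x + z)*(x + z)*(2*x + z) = -6*x^3*z - 7*x^2*z^2 + z^4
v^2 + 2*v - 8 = (v - 2)*(v + 4)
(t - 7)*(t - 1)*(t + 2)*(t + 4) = t^4 - 2*t^3 - 33*t^2 - 22*t + 56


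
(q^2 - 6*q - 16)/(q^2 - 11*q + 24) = (q + 2)/(q - 3)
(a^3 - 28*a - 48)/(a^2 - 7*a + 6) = (a^2 + 6*a + 8)/(a - 1)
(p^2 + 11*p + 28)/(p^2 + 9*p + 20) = (p + 7)/(p + 5)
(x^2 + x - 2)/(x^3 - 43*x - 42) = (-x^2 - x + 2)/(-x^3 + 43*x + 42)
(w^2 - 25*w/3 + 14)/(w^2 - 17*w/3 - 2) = (3*w - 7)/(3*w + 1)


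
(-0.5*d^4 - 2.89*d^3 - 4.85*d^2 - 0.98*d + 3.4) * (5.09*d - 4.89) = -2.545*d^5 - 12.2651*d^4 - 10.5544*d^3 + 18.7283*d^2 + 22.0982*d - 16.626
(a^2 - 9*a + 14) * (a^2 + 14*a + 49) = a^4 + 5*a^3 - 63*a^2 - 245*a + 686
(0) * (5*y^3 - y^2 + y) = 0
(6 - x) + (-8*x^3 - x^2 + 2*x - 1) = -8*x^3 - x^2 + x + 5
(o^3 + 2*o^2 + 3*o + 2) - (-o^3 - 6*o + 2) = 2*o^3 + 2*o^2 + 9*o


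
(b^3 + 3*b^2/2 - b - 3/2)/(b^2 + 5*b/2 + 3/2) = b - 1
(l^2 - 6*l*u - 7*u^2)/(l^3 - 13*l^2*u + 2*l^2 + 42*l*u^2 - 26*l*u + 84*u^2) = (-l - u)/(-l^2 + 6*l*u - 2*l + 12*u)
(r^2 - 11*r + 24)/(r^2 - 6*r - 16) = (r - 3)/(r + 2)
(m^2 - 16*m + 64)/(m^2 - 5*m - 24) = (m - 8)/(m + 3)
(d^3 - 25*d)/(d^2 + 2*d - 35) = d*(d + 5)/(d + 7)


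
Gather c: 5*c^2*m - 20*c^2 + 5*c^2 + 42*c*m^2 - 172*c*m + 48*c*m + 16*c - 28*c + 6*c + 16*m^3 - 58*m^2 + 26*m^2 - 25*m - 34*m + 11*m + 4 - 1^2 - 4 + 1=c^2*(5*m - 15) + c*(42*m^2 - 124*m - 6) + 16*m^3 - 32*m^2 - 48*m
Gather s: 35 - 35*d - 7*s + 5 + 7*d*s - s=-35*d + s*(7*d - 8) + 40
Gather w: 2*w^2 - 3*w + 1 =2*w^2 - 3*w + 1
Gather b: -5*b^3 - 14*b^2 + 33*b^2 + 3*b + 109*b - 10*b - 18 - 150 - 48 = -5*b^3 + 19*b^2 + 102*b - 216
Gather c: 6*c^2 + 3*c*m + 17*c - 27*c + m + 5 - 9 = 6*c^2 + c*(3*m - 10) + m - 4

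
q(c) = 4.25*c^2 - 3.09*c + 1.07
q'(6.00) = 47.91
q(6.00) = 135.53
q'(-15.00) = -130.59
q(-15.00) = 1003.67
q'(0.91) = 4.64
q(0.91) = 1.78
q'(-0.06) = -3.60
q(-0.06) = 1.27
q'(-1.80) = -18.39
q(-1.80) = 20.40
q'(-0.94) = -11.08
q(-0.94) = 7.73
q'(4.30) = 33.46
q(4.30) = 66.37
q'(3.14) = 23.60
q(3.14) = 33.27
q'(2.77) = 20.46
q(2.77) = 25.12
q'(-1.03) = -11.84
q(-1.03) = 8.76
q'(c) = 8.5*c - 3.09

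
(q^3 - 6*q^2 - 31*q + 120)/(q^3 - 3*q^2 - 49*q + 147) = (q^2 - 3*q - 40)/(q^2 - 49)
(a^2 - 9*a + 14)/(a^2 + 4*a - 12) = (a - 7)/(a + 6)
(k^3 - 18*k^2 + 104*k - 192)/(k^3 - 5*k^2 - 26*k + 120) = (k - 8)/(k + 5)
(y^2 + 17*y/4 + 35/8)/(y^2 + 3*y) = (8*y^2 + 34*y + 35)/(8*y*(y + 3))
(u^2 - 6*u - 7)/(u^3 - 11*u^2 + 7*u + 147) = (u + 1)/(u^2 - 4*u - 21)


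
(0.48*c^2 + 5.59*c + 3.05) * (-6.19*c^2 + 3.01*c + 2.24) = -2.9712*c^4 - 33.1573*c^3 - 0.978400000000004*c^2 + 21.7021*c + 6.832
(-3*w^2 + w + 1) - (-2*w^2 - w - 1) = -w^2 + 2*w + 2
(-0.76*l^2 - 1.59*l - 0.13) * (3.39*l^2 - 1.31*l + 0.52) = -2.5764*l^4 - 4.3945*l^3 + 1.247*l^2 - 0.6565*l - 0.0676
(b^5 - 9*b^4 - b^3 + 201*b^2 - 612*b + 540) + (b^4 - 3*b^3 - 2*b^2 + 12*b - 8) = b^5 - 8*b^4 - 4*b^3 + 199*b^2 - 600*b + 532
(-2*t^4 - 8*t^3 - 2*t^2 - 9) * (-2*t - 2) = 4*t^5 + 20*t^4 + 20*t^3 + 4*t^2 + 18*t + 18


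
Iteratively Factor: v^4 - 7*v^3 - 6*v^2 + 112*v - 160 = (v - 5)*(v^3 - 2*v^2 - 16*v + 32) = (v - 5)*(v + 4)*(v^2 - 6*v + 8) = (v - 5)*(v - 2)*(v + 4)*(v - 4)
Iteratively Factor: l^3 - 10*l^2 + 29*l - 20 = (l - 1)*(l^2 - 9*l + 20) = (l - 5)*(l - 1)*(l - 4)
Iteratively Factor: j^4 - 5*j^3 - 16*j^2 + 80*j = (j + 4)*(j^3 - 9*j^2 + 20*j) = (j - 4)*(j + 4)*(j^2 - 5*j) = (j - 5)*(j - 4)*(j + 4)*(j)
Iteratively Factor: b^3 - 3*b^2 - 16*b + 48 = (b + 4)*(b^2 - 7*b + 12) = (b - 3)*(b + 4)*(b - 4)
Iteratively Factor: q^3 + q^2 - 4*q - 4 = (q + 2)*(q^2 - q - 2) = (q - 2)*(q + 2)*(q + 1)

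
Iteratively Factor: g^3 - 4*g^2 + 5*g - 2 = (g - 1)*(g^2 - 3*g + 2) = (g - 2)*(g - 1)*(g - 1)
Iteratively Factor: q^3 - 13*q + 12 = (q - 1)*(q^2 + q - 12) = (q - 3)*(q - 1)*(q + 4)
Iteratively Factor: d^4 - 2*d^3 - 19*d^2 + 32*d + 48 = (d + 4)*(d^3 - 6*d^2 + 5*d + 12) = (d - 3)*(d + 4)*(d^2 - 3*d - 4) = (d - 4)*(d - 3)*(d + 4)*(d + 1)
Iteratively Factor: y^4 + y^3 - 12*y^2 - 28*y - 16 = (y + 2)*(y^3 - y^2 - 10*y - 8) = (y + 1)*(y + 2)*(y^2 - 2*y - 8) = (y - 4)*(y + 1)*(y + 2)*(y + 2)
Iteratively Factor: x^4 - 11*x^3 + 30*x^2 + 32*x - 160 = (x - 4)*(x^3 - 7*x^2 + 2*x + 40) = (x - 4)^2*(x^2 - 3*x - 10) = (x - 5)*(x - 4)^2*(x + 2)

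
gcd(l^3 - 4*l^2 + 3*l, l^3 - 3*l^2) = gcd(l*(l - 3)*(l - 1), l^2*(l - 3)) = l^2 - 3*l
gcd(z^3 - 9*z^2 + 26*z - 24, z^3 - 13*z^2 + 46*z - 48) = z^2 - 5*z + 6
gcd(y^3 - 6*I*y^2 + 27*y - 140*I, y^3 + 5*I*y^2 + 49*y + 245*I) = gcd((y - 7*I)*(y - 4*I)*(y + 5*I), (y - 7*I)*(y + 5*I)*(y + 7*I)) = y^2 - 2*I*y + 35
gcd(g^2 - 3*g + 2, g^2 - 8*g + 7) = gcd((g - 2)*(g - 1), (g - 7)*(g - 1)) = g - 1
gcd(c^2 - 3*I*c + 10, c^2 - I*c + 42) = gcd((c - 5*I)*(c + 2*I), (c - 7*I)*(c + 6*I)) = 1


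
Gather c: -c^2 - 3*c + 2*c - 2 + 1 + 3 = -c^2 - c + 2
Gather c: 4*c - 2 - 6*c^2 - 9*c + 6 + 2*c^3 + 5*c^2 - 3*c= 2*c^3 - c^2 - 8*c + 4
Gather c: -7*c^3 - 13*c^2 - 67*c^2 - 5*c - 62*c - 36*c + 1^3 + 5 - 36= -7*c^3 - 80*c^2 - 103*c - 30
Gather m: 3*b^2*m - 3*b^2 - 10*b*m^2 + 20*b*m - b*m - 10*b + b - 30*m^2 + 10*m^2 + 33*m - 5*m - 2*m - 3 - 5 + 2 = -3*b^2 - 9*b + m^2*(-10*b - 20) + m*(3*b^2 + 19*b + 26) - 6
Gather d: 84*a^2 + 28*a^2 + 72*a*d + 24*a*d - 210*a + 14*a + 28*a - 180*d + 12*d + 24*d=112*a^2 - 168*a + d*(96*a - 144)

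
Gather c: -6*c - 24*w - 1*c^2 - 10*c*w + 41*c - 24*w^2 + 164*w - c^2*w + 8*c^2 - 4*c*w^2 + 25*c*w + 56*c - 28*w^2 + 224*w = c^2*(7 - w) + c*(-4*w^2 + 15*w + 91) - 52*w^2 + 364*w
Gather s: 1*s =s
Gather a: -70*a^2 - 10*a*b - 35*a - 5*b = -70*a^2 + a*(-10*b - 35) - 5*b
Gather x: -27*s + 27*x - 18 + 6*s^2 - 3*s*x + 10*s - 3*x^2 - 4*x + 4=6*s^2 - 17*s - 3*x^2 + x*(23 - 3*s) - 14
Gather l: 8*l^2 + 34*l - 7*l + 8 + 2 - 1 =8*l^2 + 27*l + 9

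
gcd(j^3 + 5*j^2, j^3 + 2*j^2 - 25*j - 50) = j + 5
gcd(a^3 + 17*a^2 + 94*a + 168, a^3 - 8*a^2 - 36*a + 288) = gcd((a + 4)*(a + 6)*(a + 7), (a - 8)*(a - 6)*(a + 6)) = a + 6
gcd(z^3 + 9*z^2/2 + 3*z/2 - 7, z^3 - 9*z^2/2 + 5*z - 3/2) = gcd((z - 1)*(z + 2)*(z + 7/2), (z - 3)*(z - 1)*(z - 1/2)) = z - 1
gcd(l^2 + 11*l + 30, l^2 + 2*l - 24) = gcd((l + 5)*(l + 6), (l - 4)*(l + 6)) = l + 6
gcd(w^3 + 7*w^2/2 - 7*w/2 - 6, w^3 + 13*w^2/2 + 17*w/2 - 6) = w + 4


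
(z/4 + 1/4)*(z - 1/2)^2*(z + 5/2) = z^4/4 + 5*z^3/8 - 3*z^2/16 - 13*z/32 + 5/32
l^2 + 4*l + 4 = (l + 2)^2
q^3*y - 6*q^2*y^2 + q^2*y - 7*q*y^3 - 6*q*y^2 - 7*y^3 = (q - 7*y)*(q + y)*(q*y + y)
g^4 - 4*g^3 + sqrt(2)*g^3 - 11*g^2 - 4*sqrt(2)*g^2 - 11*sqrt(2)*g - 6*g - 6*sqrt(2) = (g - 6)*(g + 1)^2*(g + sqrt(2))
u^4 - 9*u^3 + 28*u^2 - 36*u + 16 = (u - 4)*(u - 2)^2*(u - 1)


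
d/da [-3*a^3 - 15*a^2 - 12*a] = -9*a^2 - 30*a - 12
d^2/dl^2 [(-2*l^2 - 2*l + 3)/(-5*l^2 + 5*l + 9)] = 2*(100*l^3 + 45*l^2 + 495*l - 138)/(125*l^6 - 375*l^5 - 300*l^4 + 1225*l^3 + 540*l^2 - 1215*l - 729)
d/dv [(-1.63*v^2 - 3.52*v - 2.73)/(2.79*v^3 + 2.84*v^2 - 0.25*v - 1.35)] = (4.5477*v^4 + 19.6416*v^3 + 33.2544*v^2 + 19.9074*v + 4.0695)/(7.7841*v^6 + 15.8472*v^5 + 6.6706*v^4 - 8.953*v^3 - 7.6055*v^2 + 0.675*v + 1.8225)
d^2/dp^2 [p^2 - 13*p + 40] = 2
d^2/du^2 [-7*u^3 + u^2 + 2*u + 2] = 2 - 42*u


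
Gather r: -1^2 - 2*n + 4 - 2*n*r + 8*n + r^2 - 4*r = 6*n + r^2 + r*(-2*n - 4) + 3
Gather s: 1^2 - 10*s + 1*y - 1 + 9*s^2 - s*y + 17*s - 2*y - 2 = 9*s^2 + s*(7 - y) - y - 2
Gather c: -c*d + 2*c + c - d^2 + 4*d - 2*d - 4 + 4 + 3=c*(3 - d) - d^2 + 2*d + 3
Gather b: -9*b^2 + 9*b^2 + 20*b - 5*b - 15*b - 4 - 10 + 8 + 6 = 0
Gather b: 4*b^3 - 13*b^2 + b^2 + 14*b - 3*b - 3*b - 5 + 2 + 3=4*b^3 - 12*b^2 + 8*b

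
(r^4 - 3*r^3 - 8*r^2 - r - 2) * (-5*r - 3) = -5*r^5 + 12*r^4 + 49*r^3 + 29*r^2 + 13*r + 6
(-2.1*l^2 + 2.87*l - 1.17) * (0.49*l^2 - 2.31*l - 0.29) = -1.029*l^4 + 6.2573*l^3 - 6.594*l^2 + 1.8704*l + 0.3393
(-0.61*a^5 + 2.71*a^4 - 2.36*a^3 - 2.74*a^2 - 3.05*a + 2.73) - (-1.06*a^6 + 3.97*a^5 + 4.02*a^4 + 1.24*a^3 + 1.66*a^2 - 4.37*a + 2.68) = 1.06*a^6 - 4.58*a^5 - 1.31*a^4 - 3.6*a^3 - 4.4*a^2 + 1.32*a + 0.0499999999999998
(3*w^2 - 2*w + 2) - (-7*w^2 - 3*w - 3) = 10*w^2 + w + 5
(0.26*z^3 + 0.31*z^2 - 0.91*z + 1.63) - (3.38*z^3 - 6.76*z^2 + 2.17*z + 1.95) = -3.12*z^3 + 7.07*z^2 - 3.08*z - 0.32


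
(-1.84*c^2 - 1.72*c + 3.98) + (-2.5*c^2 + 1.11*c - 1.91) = -4.34*c^2 - 0.61*c + 2.07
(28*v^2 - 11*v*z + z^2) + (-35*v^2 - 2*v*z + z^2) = -7*v^2 - 13*v*z + 2*z^2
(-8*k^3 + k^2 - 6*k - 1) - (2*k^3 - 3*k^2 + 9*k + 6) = -10*k^3 + 4*k^2 - 15*k - 7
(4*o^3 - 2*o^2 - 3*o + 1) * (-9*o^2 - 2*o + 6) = -36*o^5 + 10*o^4 + 55*o^3 - 15*o^2 - 20*o + 6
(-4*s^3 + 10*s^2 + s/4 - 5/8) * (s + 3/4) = -4*s^4 + 7*s^3 + 31*s^2/4 - 7*s/16 - 15/32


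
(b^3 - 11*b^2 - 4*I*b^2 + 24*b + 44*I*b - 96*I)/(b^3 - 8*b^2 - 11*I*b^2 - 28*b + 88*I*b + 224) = (b - 3)/(b - 7*I)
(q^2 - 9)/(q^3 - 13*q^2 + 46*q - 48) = (q + 3)/(q^2 - 10*q + 16)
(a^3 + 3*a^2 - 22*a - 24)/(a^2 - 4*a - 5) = (a^2 + 2*a - 24)/(a - 5)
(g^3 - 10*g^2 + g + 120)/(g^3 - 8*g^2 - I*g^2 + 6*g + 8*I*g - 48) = (g^2 - 2*g - 15)/(g^2 - I*g + 6)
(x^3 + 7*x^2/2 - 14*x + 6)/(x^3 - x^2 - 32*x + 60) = (x - 1/2)/(x - 5)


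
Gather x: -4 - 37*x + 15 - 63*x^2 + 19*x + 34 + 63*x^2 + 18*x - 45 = 0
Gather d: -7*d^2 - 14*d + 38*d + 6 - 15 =-7*d^2 + 24*d - 9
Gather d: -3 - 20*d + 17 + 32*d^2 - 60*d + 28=32*d^2 - 80*d + 42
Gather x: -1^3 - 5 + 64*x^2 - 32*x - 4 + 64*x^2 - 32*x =128*x^2 - 64*x - 10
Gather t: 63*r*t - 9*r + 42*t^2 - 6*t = -9*r + 42*t^2 + t*(63*r - 6)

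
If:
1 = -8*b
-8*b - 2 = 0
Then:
No Solution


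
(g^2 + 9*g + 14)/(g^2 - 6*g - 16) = (g + 7)/(g - 8)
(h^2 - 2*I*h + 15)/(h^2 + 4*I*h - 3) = (h - 5*I)/(h + I)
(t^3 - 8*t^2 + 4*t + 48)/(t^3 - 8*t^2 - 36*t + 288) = (t^2 - 2*t - 8)/(t^2 - 2*t - 48)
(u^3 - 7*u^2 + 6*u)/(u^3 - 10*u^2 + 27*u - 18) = u/(u - 3)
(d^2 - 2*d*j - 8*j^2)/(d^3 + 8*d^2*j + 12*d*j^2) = (d - 4*j)/(d*(d + 6*j))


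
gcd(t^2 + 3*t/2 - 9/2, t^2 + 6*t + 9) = t + 3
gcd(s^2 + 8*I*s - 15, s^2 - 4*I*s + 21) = s + 3*I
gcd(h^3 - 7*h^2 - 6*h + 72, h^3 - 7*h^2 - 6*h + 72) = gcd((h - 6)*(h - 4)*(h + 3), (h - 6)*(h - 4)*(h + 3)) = h^3 - 7*h^2 - 6*h + 72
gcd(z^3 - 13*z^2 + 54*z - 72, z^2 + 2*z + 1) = 1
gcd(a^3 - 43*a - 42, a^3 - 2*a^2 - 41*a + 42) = a^2 - a - 42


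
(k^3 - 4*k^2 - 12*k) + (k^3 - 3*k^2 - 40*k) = 2*k^3 - 7*k^2 - 52*k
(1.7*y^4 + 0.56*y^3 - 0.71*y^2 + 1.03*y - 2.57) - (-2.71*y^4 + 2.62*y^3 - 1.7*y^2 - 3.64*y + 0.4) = 4.41*y^4 - 2.06*y^3 + 0.99*y^2 + 4.67*y - 2.97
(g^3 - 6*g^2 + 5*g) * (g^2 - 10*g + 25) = g^5 - 16*g^4 + 90*g^3 - 200*g^2 + 125*g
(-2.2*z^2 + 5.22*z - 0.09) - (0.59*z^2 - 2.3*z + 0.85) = -2.79*z^2 + 7.52*z - 0.94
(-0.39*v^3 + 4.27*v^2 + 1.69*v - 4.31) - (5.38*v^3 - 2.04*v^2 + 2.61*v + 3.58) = -5.77*v^3 + 6.31*v^2 - 0.92*v - 7.89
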